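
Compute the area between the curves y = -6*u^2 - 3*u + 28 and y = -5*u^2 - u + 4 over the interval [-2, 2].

On [-2, 2], (-6*u^2 - 3*u + 28) - (-5*u^2 - u + 4) = -u^2 - 2*u + 24 is ≥ 0 throughout, so the area is a single integral of |-u^2 - 2*u + 24|.
∫[-2,2] (-u^2 - 2*u + 24) du = 272/3.

272/3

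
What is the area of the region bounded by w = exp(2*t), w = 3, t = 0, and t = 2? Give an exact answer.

The difference (exp(2*t)) - (3) = exp(2*t) - 3 changes sign at t = log(3)/2 inside [0, 2], so split the integral there.
∫[0,log(3)/2] (exp(2*t) - 3) dt = 1 - 3*log(3)/2; the area of that piece is -1 + 3*log(3)/2.
∫[log(3)/2,2] (exp(2*t) - 3) dt = -15/2 + 3*log(3)/2 + exp(4)/2.
Total area = (-1 + 3*log(3)/2) + (-15/2 + 3*log(3)/2 + exp(4)/2) = -17/2 + 3*log(3) + exp(4)/2.

-17/2 + 3*log(3) + exp(4)/2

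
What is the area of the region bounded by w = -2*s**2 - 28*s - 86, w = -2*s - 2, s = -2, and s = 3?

1525/3

On [-2, 3], (-2*s**2 - 28*s - 86) - (-2*s - 2) = -2*s**2 - 26*s - 84 is ≤ 0 throughout, so the area is a single integral of |-2*s**2 - 26*s - 84|.
∫[-2,3] (-2*s**2 - 26*s - 84) ds = -1525/3; the area of that piece is 1525/3.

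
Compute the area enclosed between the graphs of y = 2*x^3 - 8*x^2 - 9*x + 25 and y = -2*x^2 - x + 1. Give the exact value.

131/2

Set the curves equal: 2*x^3 - 8*x^2 - 9*x + 25 = -2*x^2 - x + 1, so 2*x^3 - 6*x^2 - 8*x + 24 = 0, which factors as 2*(x - 3)*(x - 2)*(x + 2) = 0. The curves meet at x = -2, 2, 3.
On [-2, 2], y = 2*x^3 - 8*x^2 - 9*x + 25 is on top; that piece has area ∫[-2,2] (2*x^3 - 6*x^2 - 8*x + 24) dx = 64.
On [2, 3], y = -2*x^2 - x + 1 is on top; that piece has area ∫[2,3] (-(2*x^3 - 6*x^2 - 8*x + 24)) dx = 3/2.
Total enclosed area = 64 + 3/2 = 131/2.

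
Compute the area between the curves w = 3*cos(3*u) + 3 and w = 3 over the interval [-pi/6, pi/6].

2

On [-pi/6, pi/6], (3*cos(3*u) + 3) - (3) = 3*cos(3*u) is ≥ 0 throughout, so the area is a single integral of |3*cos(3*u)|.
∫[-pi/6,pi/6] (3*cos(3*u)) du = 2.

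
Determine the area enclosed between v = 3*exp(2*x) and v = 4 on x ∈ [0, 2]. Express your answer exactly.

-21/2 - 4*log(3) + 8*log(2) + 3*exp(4)/2

The difference (3*exp(2*x)) - (4) = 3*exp(2*x) - 4 changes sign at x = -log(3)/2 + log(2) inside [0, 2], so split the integral there.
∫[0,-log(3)/2 + log(2)] (3*exp(2*x) - 4) dx = log(9/16) + 1/2; the area of that piece is -1/2 + log(16/9).
∫[-log(3)/2 + log(2),2] (3*exp(2*x) - 4) dx = -10 - 2*log(3) + 4*log(2) + 3*exp(4)/2.
Total area = (-1/2 + log(16/9)) + (-10 - 2*log(3) + 4*log(2) + 3*exp(4)/2) = -21/2 - 4*log(3) + 8*log(2) + 3*exp(4)/2.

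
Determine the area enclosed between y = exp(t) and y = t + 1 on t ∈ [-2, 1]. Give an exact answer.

-3/2 - exp(-2) + exp(1)

On [-2, 1], (exp(t)) - (t + 1) = -t + exp(t) - 1 is ≥ 0 throughout, so the area is a single integral of |-t + exp(t) - 1|.
∫[-2,1] (-t + exp(t) - 1) dt = -3/2 - exp(-2) + exp(1).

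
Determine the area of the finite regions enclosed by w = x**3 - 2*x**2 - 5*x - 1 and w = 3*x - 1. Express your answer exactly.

148/3

Set the curves equal: x**3 - 2*x**2 - 5*x - 1 = 3*x - 1, so x**3 - 2*x**2 - 8*x = 0, which factors as x*(x - 4)*(x + 2) = 0. The curves meet at x = -2, 0, 4.
On [-2, 0], w = x**3 - 2*x**2 - 5*x - 1 is on top; that piece has area ∫[-2,0] (x**3 - 2*x**2 - 8*x) dx = 20/3.
On [0, 4], w = 3*x - 1 is on top; that piece has area ∫[0,4] (-(x**3 - 2*x**2 - 8*x)) dx = 128/3.
Total enclosed area = 20/3 + 128/3 = 148/3.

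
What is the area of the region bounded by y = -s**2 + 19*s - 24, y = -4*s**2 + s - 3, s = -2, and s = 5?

337

The difference (-s**2 + 19*s - 24) - (-4*s**2 + s - 3) = 3*s**2 + 18*s - 21 changes sign at s = 1 inside [-2, 5], so split the integral there.
∫[-2,1] (3*s**2 + 18*s - 21) ds = -81; the area of that piece is 81.
∫[1,5] (3*s**2 + 18*s - 21) ds = 256.
Total area = 81 + 256 = 337.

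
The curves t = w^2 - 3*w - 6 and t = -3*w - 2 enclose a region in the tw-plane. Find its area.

32/3

Both boundary curves give t as a function of w, so integrate with respect to w. Setting them equal: w^2 - 4 = 0, i.e. (w - 2)*(w + 2) = 0, so they meet at w = -2, 2.
For w in [-2, 2], t = w^2 - 3*w - 6 is on the left; area = ∫[-2,2] (-(w^2 - 4)) dw = 32/3.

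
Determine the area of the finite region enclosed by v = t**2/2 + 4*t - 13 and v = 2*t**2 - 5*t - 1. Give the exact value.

2

Set the curves equal: t**2/2 + 4*t - 13 = 2*t**2 - 5*t - 1, so -3*t**2/2 + 9*t - 12 = 0, which factors as -3*(t - 4)*(t - 2)/2 = 0. The curves meet at t = 2, 4.
On [2, 4], v = t**2/2 + 4*t - 13 is on top; that piece has area ∫[2,4] (-3*t**2/2 + 9*t - 12) dt = 2.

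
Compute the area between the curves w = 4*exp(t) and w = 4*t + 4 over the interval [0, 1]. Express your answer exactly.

-10 + 4*exp(1)

On [0, 1], (4*exp(t)) - (4*t + 4) = -4*t + 4*exp(t) - 4 is ≥ 0 throughout, so the area is a single integral of |-4*t + 4*exp(t) - 4|.
∫[0,1] (-4*t + 4*exp(t) - 4) dt = -10 + 4*exp(1).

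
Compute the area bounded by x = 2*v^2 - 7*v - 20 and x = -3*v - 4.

Both boundary curves give x as a function of v, so integrate with respect to v. Setting them equal: 2*v^2 - 4*v - 16 = 0, i.e. 2*(v - 4)*(v + 2) = 0, so they meet at v = -2, 4.
For v in [-2, 4], x = 2*v^2 - 7*v - 20 is on the left; area = ∫[-2,4] (-(2*v^2 - 4*v - 16)) dv = 72.

72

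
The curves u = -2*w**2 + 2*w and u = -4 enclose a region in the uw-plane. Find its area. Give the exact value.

9

Both boundary curves give u as a function of w, so integrate with respect to w. Setting them equal: -2*w**2 + 2*w + 4 = 0, i.e. -2*(w - 2)*(w + 1) = 0, so they meet at w = -1, 2.
For w in [-1, 2], u = -2*w**2 + 2*w is on the right; area = ∫[-1,2] (-2*w**2 + 2*w + 4) dw = 9.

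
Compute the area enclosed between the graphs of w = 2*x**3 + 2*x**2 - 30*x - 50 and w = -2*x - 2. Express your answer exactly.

Set the curves equal: 2*x**3 + 2*x**2 - 30*x - 50 = -2*x - 2, so 2*x**3 + 2*x**2 - 28*x - 48 = 0, which factors as 2*(x - 4)*(x + 2)*(x + 3) = 0. The curves meet at x = -3, -2, 4.
On [-3, -2], w = 2*x**3 + 2*x**2 - 30*x - 50 is on top; that piece has area ∫[-3,-2] (2*x**3 + 2*x**2 - 28*x - 48) dx = 13/6.
On [-2, 4], w = -2*x - 2 is on top; that piece has area ∫[-2,4] (-(2*x**3 + 2*x**2 - 28*x - 48)) dx = 288.
Total enclosed area = 13/6 + 288 = 1741/6.

1741/6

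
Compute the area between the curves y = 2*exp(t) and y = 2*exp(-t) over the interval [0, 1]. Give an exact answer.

-4 + 2*exp(-1) + 2*exp(1)

On [0, 1], (2*exp(t)) - (2*exp(-t)) = 2*exp(t) - 2*exp(-t) is ≥ 0 throughout, so the area is a single integral of |2*exp(t) - 2*exp(-t)|.
∫[0,1] (2*exp(t) - 2*exp(-t)) dt = -4 + 2*exp(-1) + 2*exp(1).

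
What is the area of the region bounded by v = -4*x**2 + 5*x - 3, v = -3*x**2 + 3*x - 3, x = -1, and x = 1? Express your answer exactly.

2

The difference (-4*x**2 + 5*x - 3) - (-3*x**2 + 3*x - 3) = -x**2 + 2*x changes sign at x = 0 inside [-1, 1], so split the integral there.
∫[-1,0] (-x**2 + 2*x) dx = -4/3; the area of that piece is 4/3.
∫[0,1] (-x**2 + 2*x) dx = 2/3.
Total area = 4/3 + 2/3 = 2.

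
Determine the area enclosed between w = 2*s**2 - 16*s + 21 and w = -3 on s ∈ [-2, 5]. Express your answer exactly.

The difference (2*s**2 - 16*s + 21) - (-3) = 2*s**2 - 16*s + 24 changes sign at s = 2 inside [-2, 5], so split the integral there.
∫[-2,2] (2*s**2 - 16*s + 24) ds = 320/3.
∫[2,5] (2*s**2 - 16*s + 24) ds = -18; the area of that piece is 18.
Total area = 320/3 + 18 = 374/3.

374/3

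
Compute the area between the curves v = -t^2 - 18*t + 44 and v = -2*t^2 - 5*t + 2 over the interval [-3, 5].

On [-3, 5], (-t^2 - 18*t + 44) - (-2*t^2 - 5*t + 2) = t^2 - 13*t + 42 is ≥ 0 throughout, so the area is a single integral of |t^2 - 13*t + 42|.
∫[-3,5] (t^2 - 13*t + 42) dt = 848/3.

848/3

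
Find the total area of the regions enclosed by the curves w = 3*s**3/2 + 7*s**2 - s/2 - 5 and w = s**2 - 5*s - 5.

37/8

Set the curves equal: 3*s**3/2 + 7*s**2 - s/2 - 5 = s**2 - 5*s - 5, so 3*s**3/2 + 6*s**2 + 9*s/2 = 0, which factors as 3*s*(s + 1)*(s + 3)/2 = 0. The curves meet at s = -3, -1, 0.
On [-3, -1], w = 3*s**3/2 + 7*s**2 - s/2 - 5 is on top; that piece has area ∫[-3,-1] (3*s**3/2 + 6*s**2 + 9*s/2) ds = 4.
On [-1, 0], w = s**2 - 5*s - 5 is on top; that piece has area ∫[-1,0] (-(3*s**3/2 + 6*s**2 + 9*s/2)) ds = 5/8.
Total enclosed area = 4 + 5/8 = 37/8.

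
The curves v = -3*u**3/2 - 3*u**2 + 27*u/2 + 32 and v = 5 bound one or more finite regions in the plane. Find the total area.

443/4

Set the curves equal: -3*u**3/2 - 3*u**2 + 27*u/2 + 32 = 5, so -3*u**3/2 - 3*u**2 + 27*u/2 + 27 = 0, which factors as -3*(u - 3)*(u + 2)*(u + 3)/2 = 0. The curves meet at u = -3, -2, 3.
On [-3, -2], v = 5 is on top; that piece has area ∫[-3,-2] (-(-3*u**3/2 - 3*u**2 + 27*u/2 + 27)) du = 11/8.
On [-2, 3], v = -3*u**3/2 - 3*u**2 + 27*u/2 + 32 is on top; that piece has area ∫[-2,3] (-3*u**3/2 - 3*u**2 + 27*u/2 + 27) du = 875/8.
Total enclosed area = 11/8 + 875/8 = 443/4.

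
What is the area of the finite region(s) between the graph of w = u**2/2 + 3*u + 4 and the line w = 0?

The curve meets the u-axis where u**2/2 + 3*u + 4 = 0, i.e. (u + 2)*(u + 4)/2 = 0, at u = -4, -2.
On [-4, -2] the curve lies below the axis; ∫[-4,-2] (u**2/2 + 3*u + 4) du = -2/3, giving area 2/3.

2/3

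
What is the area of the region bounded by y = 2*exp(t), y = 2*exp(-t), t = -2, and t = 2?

The difference (2*exp(t)) - (2*exp(-t)) = 2*exp(t) - 2*exp(-t) changes sign at t = 0 inside [-2, 2], so split the integral there.
∫[-2,0] (2*exp(t) - 2*exp(-t)) dt = -2*exp(2) - 2*exp(-2) + 4; the area of that piece is -4 + 2*exp(-2) + 2*exp(2).
∫[0,2] (2*exp(t) - 2*exp(-t)) dt = -4 + 2*exp(-2) + 2*exp(2).
Total area = (-4 + 2*exp(-2) + 2*exp(2)) + (-4 + 2*exp(-2) + 2*exp(2)) = -8 + 4*exp(-2) + 4*exp(2).

-8 + 4*exp(-2) + 4*exp(2)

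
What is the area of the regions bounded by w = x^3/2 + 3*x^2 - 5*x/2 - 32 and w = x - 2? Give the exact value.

Set the curves equal: x^3/2 + 3*x^2 - 5*x/2 - 32 = x - 2, so x^3/2 + 3*x^2 - 7*x/2 - 30 = 0, which factors as (x - 3)*(x + 4)*(x + 5)/2 = 0. The curves meet at x = -5, -4, 3.
On [-5, -4], w = x^3/2 + 3*x^2 - 5*x/2 - 32 is on top; that piece has area ∫[-5,-4] (x^3/2 + 3*x^2 - 7*x/2 - 30) dx = 5/8.
On [-4, 3], w = x - 2 is on top; that piece has area ∫[-4,3] (-(x^3/2 + 3*x^2 - 7*x/2 - 30)) dx = 1029/8.
Total enclosed area = 5/8 + 1029/8 = 517/4.

517/4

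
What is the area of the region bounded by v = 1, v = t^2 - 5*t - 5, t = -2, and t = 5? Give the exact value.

347/6

The difference (1) - (t^2 - 5*t - 5) = -t^2 + 5*t + 6 changes sign at t = -1 inside [-2, 5], so split the integral there.
∫[-2,-1] (-t^2 + 5*t + 6) dt = -23/6; the area of that piece is 23/6.
∫[-1,5] (-t^2 + 5*t + 6) dt = 54.
Total area = 23/6 + 54 = 347/6.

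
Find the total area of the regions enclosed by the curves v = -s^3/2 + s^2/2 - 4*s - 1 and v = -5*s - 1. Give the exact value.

Set the curves equal: -s^3/2 + s^2/2 - 4*s - 1 = -5*s - 1, so -s^3/2 + s^2/2 + s = 0, which factors as -s*(s - 2)*(s + 1)/2 = 0. The curves meet at s = -1, 0, 2.
On [-1, 0], v = -5*s - 1 is on top; that piece has area ∫[-1,0] (-(-s^3/2 + s^2/2 + s)) ds = 5/24.
On [0, 2], v = -s^3/2 + s^2/2 - 4*s - 1 is on top; that piece has area ∫[0,2] (-s^3/2 + s^2/2 + s) ds = 4/3.
Total enclosed area = 5/24 + 4/3 = 37/24.

37/24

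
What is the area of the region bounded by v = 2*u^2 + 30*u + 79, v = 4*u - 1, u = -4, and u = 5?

963

On [-4, 5], (2*u^2 + 30*u + 79) - (4*u - 1) = 2*u^2 + 26*u + 80 is ≥ 0 throughout, so the area is a single integral of |2*u^2 + 26*u + 80|.
∫[-4,5] (2*u^2 + 26*u + 80) du = 963.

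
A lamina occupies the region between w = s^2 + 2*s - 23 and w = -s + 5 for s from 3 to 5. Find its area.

The difference (s^2 + 2*s - 23) - (-s + 5) = s^2 + 3*s - 28 changes sign at s = 4 inside [3, 5], so split the integral there.
∫[3,4] (s^2 + 3*s - 28) ds = -31/6; the area of that piece is 31/6.
∫[4,5] (s^2 + 3*s - 28) ds = 35/6.
Total area = 31/6 + 35/6 = 11.

11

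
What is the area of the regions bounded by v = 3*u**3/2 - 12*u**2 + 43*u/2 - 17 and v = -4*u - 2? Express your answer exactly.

71/4

Set the curves equal: 3*u**3/2 - 12*u**2 + 43*u/2 - 17 = -4*u - 2, so 3*u**3/2 - 12*u**2 + 51*u/2 - 15 = 0, which factors as 3*(u - 5)*(u - 2)*(u - 1)/2 = 0. The curves meet at u = 1, 2, 5.
On [1, 2], v = 3*u**3/2 - 12*u**2 + 43*u/2 - 17 is on top; that piece has area ∫[1,2] (3*u**3/2 - 12*u**2 + 51*u/2 - 15) du = 7/8.
On [2, 5], v = -4*u - 2 is on top; that piece has area ∫[2,5] (-(3*u**3/2 - 12*u**2 + 51*u/2 - 15)) du = 135/8.
Total enclosed area = 7/8 + 135/8 = 71/4.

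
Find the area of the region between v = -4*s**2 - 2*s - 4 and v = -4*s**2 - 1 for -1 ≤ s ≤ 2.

On [-1, 2], (-4*s**2 - 2*s - 4) - (-4*s**2 - 1) = -2*s - 3 is ≤ 0 throughout, so the area is a single integral of |-2*s - 3|.
∫[-1,2] (-2*s - 3) ds = -12; the area of that piece is 12.

12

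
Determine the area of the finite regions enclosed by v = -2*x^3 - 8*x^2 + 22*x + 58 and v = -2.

863/3

Set the curves equal: -2*x^3 - 8*x^2 + 22*x + 58 = -2, so -2*x^3 - 8*x^2 + 22*x + 60 = 0, which factors as -2*(x - 3)*(x + 2)*(x + 5) = 0. The curves meet at x = -5, -2, 3.
On [-5, -2], v = -2 is on top; that piece has area ∫[-5,-2] (-(-2*x^3 - 8*x^2 + 22*x + 60)) dx = 117/2.
On [-2, 3], v = -2*x^3 - 8*x^2 + 22*x + 58 is on top; that piece has area ∫[-2,3] (-2*x^3 - 8*x^2 + 22*x + 60) dx = 1375/6.
Total enclosed area = 117/2 + 1375/6 = 863/3.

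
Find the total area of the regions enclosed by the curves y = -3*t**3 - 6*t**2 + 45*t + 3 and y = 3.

Set the curves equal: -3*t**3 - 6*t**2 + 45*t + 3 = 3, so -3*t**3 - 6*t**2 + 45*t = 0, which factors as -3*t*(t - 3)*(t + 5) = 0. The curves meet at t = -5, 0, 3.
On [-5, 0], y = 3 is on top; that piece has area ∫[-5,0] (-(-3*t**3 - 6*t**2 + 45*t)) dt = 1375/4.
On [0, 3], y = -3*t**3 - 6*t**2 + 45*t + 3 is on top; that piece has area ∫[0,3] (-3*t**3 - 6*t**2 + 45*t) dt = 351/4.
Total enclosed area = 1375/4 + 351/4 = 863/2.

863/2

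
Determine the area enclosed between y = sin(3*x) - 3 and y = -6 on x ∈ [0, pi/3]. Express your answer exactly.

On [0, pi/3], (sin(3*x) - 3) - (-6) = sin(3*x) + 3 is ≥ 0 throughout, so the area is a single integral of |sin(3*x) + 3|.
∫[0,pi/3] (sin(3*x) + 3) dx = 2/3 + pi.

2/3 + pi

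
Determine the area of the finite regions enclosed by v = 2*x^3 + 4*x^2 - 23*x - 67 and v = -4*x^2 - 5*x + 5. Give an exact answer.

Set the curves equal: 2*x^3 + 4*x^2 - 23*x - 67 = -4*x^2 - 5*x + 5, so 2*x^3 + 8*x^2 - 18*x - 72 = 0, which factors as 2*(x - 3)*(x + 3)*(x + 4) = 0. The curves meet at x = -4, -3, 3.
On [-4, -3], v = 2*x^3 + 4*x^2 - 23*x - 67 is on top; that piece has area ∫[-4,-3] (2*x^3 + 8*x^2 - 18*x - 72) dx = 13/6.
On [-3, 3], v = -4*x^2 - 5*x + 5 is on top; that piece has area ∫[-3,3] (-(2*x^3 + 8*x^2 - 18*x - 72)) dx = 288.
Total enclosed area = 13/6 + 288 = 1741/6.

1741/6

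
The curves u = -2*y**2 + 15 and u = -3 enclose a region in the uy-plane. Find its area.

72

Both boundary curves give u as a function of y, so integrate with respect to y. Setting them equal: -2*y**2 + 18 = 0, i.e. -2*(y - 3)*(y + 3) = 0, so they meet at y = -3, 3.
For y in [-3, 3], u = -2*y**2 + 15 is on the right; area = ∫[-3,3] (-2*y**2 + 18) dy = 72.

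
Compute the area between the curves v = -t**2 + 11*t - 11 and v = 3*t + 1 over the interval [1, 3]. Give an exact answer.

The difference (-t**2 + 11*t - 11) - (3*t + 1) = -t**2 + 8*t - 12 changes sign at t = 2 inside [1, 3], so split the integral there.
∫[1,2] (-t**2 + 8*t - 12) dt = -7/3; the area of that piece is 7/3.
∫[2,3] (-t**2 + 8*t - 12) dt = 5/3.
Total area = 7/3 + 5/3 = 4.

4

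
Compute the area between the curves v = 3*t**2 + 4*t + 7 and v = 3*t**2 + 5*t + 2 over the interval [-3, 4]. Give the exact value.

On [-3, 4], (3*t**2 + 4*t + 7) - (3*t**2 + 5*t + 2) = -t + 5 is ≥ 0 throughout, so the area is a single integral of |-t + 5|.
∫[-3,4] (-t + 5) dt = 63/2.

63/2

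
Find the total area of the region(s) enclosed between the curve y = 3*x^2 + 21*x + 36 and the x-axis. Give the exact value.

The curve meets the x-axis where 3*x^2 + 21*x + 36 = 0, i.e. 3*(x + 3)*(x + 4) = 0, at x = -4, -3.
On [-4, -3] the curve lies below the axis; ∫[-4,-3] (3*x^2 + 21*x + 36) dx = -1/2, giving area 1/2.

1/2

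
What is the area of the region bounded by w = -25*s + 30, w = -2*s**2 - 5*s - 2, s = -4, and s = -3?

380/3

On [-4, -3], (-25*s + 30) - (-2*s**2 - 5*s - 2) = 2*s**2 - 20*s + 32 is ≥ 0 throughout, so the area is a single integral of |2*s**2 - 20*s + 32|.
∫[-4,-3] (2*s**2 - 20*s + 32) ds = 380/3.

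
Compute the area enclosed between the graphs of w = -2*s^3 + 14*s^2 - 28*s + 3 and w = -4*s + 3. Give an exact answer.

71/3

Set the curves equal: -2*s^3 + 14*s^2 - 28*s + 3 = -4*s + 3, so -2*s^3 + 14*s^2 - 24*s = 0, which factors as -2*s*(s - 4)*(s - 3) = 0. The curves meet at s = 0, 3, 4.
On [0, 3], w = -4*s + 3 is on top; that piece has area ∫[0,3] (-(-2*s^3 + 14*s^2 - 24*s)) ds = 45/2.
On [3, 4], w = -2*s^3 + 14*s^2 - 28*s + 3 is on top; that piece has area ∫[3,4] (-2*s^3 + 14*s^2 - 24*s) ds = 7/6.
Total enclosed area = 45/2 + 7/6 = 71/3.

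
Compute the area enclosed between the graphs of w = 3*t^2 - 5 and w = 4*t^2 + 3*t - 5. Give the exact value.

9/2

Set the curves equal: 3*t^2 - 5 = 4*t^2 + 3*t - 5, so -t^2 - 3*t = 0, which factors as -t*(t + 3) = 0. The curves meet at t = -3, 0.
On [-3, 0], w = 3*t^2 - 5 is on top; that piece has area ∫[-3,0] (-t^2 - 3*t) dt = 9/2.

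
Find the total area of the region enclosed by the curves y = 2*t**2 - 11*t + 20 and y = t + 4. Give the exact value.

Set the curves equal: 2*t**2 - 11*t + 20 = t + 4, so 2*t**2 - 12*t + 16 = 0, which factors as 2*(t - 4)*(t - 2) = 0. The curves meet at t = 2, 4.
On [2, 4], y = t + 4 is on top; that piece has area ∫[2,4] (-(2*t**2 - 12*t + 16)) dt = 8/3.

8/3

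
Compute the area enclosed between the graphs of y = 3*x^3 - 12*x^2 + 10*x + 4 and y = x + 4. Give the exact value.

37/4

Set the curves equal: 3*x^3 - 12*x^2 + 10*x + 4 = x + 4, so 3*x^3 - 12*x^2 + 9*x = 0, which factors as 3*x*(x - 3)*(x - 1) = 0. The curves meet at x = 0, 1, 3.
On [0, 1], y = 3*x^3 - 12*x^2 + 10*x + 4 is on top; that piece has area ∫[0,1] (3*x^3 - 12*x^2 + 9*x) dx = 5/4.
On [1, 3], y = x + 4 is on top; that piece has area ∫[1,3] (-(3*x^3 - 12*x^2 + 9*x)) dx = 8.
Total enclosed area = 5/4 + 8 = 37/4.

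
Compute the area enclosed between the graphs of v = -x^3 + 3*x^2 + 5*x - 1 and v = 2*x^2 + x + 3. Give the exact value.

Set the curves equal: -x^3 + 3*x^2 + 5*x - 1 = 2*x^2 + x + 3, so -x^3 + x^2 + 4*x - 4 = 0, which factors as -(x - 2)*(x - 1)*(x + 2) = 0. The curves meet at x = -2, 1, 2.
On [-2, 1], v = 2*x^2 + x + 3 is on top; that piece has area ∫[-2,1] (-(-x^3 + x^2 + 4*x - 4)) dx = 45/4.
On [1, 2], v = -x^3 + 3*x^2 + 5*x - 1 is on top; that piece has area ∫[1,2] (-x^3 + x^2 + 4*x - 4) dx = 7/12.
Total enclosed area = 45/4 + 7/12 = 71/6.

71/6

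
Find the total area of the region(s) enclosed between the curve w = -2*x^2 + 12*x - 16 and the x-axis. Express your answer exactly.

8/3

The curve meets the x-axis where -2*x^2 + 12*x - 16 = 0, i.e. -2*(x - 4)*(x - 2) = 0, at x = 2, 4.
On [2, 4] the curve lies above the axis; ∫[2,4] (-2*x^2 + 12*x - 16) dx = 8/3, giving area 8/3.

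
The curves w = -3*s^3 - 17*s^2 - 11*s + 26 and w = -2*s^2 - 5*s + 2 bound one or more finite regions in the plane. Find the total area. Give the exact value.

253/4

Set the curves equal: -3*s^3 - 17*s^2 - 11*s + 26 = -2*s^2 - 5*s + 2, so -3*s^3 - 15*s^2 - 6*s + 24 = 0, which factors as -3*(s - 1)*(s + 2)*(s + 4) = 0. The curves meet at s = -4, -2, 1.
On [-4, -2], w = -2*s^2 - 5*s + 2 is on top; that piece has area ∫[-4,-2] (-(-3*s^3 - 15*s^2 - 6*s + 24)) ds = 16.
On [-2, 1], w = -3*s^3 - 17*s^2 - 11*s + 26 is on top; that piece has area ∫[-2,1] (-3*s^3 - 15*s^2 - 6*s + 24) ds = 189/4.
Total enclosed area = 16 + 189/4 = 253/4.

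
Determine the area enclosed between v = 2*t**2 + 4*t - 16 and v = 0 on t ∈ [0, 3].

The difference (2*t**2 + 4*t - 16) - (0) = 2*t**2 + 4*t - 16 changes sign at t = 2 inside [0, 3], so split the integral there.
∫[0,2] (2*t**2 + 4*t - 16) dt = -56/3; the area of that piece is 56/3.
∫[2,3] (2*t**2 + 4*t - 16) dt = 20/3.
Total area = 56/3 + 20/3 = 76/3.

76/3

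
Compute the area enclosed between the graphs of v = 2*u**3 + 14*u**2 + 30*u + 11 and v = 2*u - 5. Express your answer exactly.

Set the curves equal: 2*u**3 + 14*u**2 + 30*u + 11 = 2*u - 5, so 2*u**3 + 14*u**2 + 28*u + 16 = 0, which factors as 2*(u + 1)*(u + 2)*(u + 4) = 0. The curves meet at u = -4, -2, -1.
On [-4, -2], v = 2*u**3 + 14*u**2 + 30*u + 11 is on top; that piece has area ∫[-4,-2] (2*u**3 + 14*u**2 + 28*u + 16) du = 16/3.
On [-2, -1], v = 2*u - 5 is on top; that piece has area ∫[-2,-1] (-(2*u**3 + 14*u**2 + 28*u + 16)) du = 5/6.
Total enclosed area = 16/3 + 5/6 = 37/6.

37/6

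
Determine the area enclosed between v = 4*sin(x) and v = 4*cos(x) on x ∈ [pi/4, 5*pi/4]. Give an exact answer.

On [pi/4, 5*pi/4], (4*sin(x)) - (4*cos(x)) = 4*sin(x) - 4*cos(x) is ≥ 0 throughout, so the area is a single integral of |4*sin(x) - 4*cos(x)|.
∫[pi/4,5*pi/4] (4*sin(x) - 4*cos(x)) dx = 8*sqrt(2).

8*sqrt(2)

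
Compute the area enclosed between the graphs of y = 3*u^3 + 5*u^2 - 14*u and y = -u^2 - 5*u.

Set the curves equal: 3*u^3 + 5*u^2 - 14*u = -u^2 - 5*u, so 3*u^3 + 6*u^2 - 9*u = 0, which factors as 3*u*(u - 1)*(u + 3) = 0. The curves meet at u = -3, 0, 1.
On [-3, 0], y = 3*u^3 + 5*u^2 - 14*u is on top; that piece has area ∫[-3,0] (3*u^3 + 6*u^2 - 9*u) du = 135/4.
On [0, 1], y = -u^2 - 5*u is on top; that piece has area ∫[0,1] (-(3*u^3 + 6*u^2 - 9*u)) du = 7/4.
Total enclosed area = 135/4 + 7/4 = 71/2.

71/2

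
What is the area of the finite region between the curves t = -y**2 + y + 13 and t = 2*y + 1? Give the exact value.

343/6

Both boundary curves give t as a function of y, so integrate with respect to y. Setting them equal: -y**2 - y + 12 = 0, i.e. -(y - 3)*(y + 4) = 0, so they meet at y = -4, 3.
For y in [-4, 3], t = -y**2 + y + 13 is on the right; area = ∫[-4,3] (-y**2 - y + 12) dy = 343/6.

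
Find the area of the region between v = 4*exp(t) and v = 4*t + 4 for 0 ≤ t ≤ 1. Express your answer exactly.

On [0, 1], (4*exp(t)) - (4*t + 4) = -4*t + 4*exp(t) - 4 is ≥ 0 throughout, so the area is a single integral of |-4*t + 4*exp(t) - 4|.
∫[0,1] (-4*t + 4*exp(t) - 4) dt = -10 + 4*exp(1).

-10 + 4*exp(1)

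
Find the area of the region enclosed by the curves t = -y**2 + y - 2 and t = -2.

1/6

Both boundary curves give t as a function of y, so integrate with respect to y. Setting them equal: -y**2 + y = 0, i.e. -y*(y - 1) = 0, so they meet at y = 0, 1.
For y in [0, 1], t = -y**2 + y - 2 is on the right; area = ∫[0,1] (-y**2 + y) dy = 1/6.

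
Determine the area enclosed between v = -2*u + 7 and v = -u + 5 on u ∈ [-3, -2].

9/2

On [-3, -2], (-2*u + 7) - (-u + 5) = -u + 2 is ≥ 0 throughout, so the area is a single integral of |-u + 2|.
∫[-3,-2] (-u + 2) du = 9/2.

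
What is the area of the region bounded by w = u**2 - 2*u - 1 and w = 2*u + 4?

Set the curves equal: u**2 - 2*u - 1 = 2*u + 4, so u**2 - 4*u - 5 = 0, which factors as (u - 5)*(u + 1) = 0. The curves meet at u = -1, 5.
On [-1, 5], w = 2*u + 4 is on top; that piece has area ∫[-1,5] (-(u**2 - 4*u - 5)) du = 36.

36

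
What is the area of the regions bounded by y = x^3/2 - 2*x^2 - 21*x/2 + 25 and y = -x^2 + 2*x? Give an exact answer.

Set the curves equal: x^3/2 - 2*x^2 - 21*x/2 + 25 = -x^2 + 2*x, so x^3/2 - x^2 - 25*x/2 + 25 = 0, which factors as (x - 5)*(x - 2)*(x + 5)/2 = 0. The curves meet at x = -5, 2, 5.
On [-5, 2], y = x^3/2 - 2*x^2 - 21*x/2 + 25 is on top; that piece has area ∫[-5,2] (x^3/2 - x^2 - 25*x/2 + 25) dx = 4459/24.
On [2, 5], y = -x^2 + 2*x is on top; that piece has area ∫[2,5] (-(x^3/2 - x^2 - 25*x/2 + 25)) dx = 153/8.
Total enclosed area = 4459/24 + 153/8 = 2459/12.

2459/12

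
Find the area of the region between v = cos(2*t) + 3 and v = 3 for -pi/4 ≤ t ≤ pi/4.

On [-pi/4, pi/4], (cos(2*t) + 3) - (3) = cos(2*t) is ≥ 0 throughout, so the area is a single integral of |cos(2*t)|.
∫[-pi/4,pi/4] (cos(2*t)) dt = 1.

1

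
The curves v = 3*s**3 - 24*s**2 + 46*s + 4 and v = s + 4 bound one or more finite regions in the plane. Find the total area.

253/4

Set the curves equal: 3*s**3 - 24*s**2 + 46*s + 4 = s + 4, so 3*s**3 - 24*s**2 + 45*s = 0, which factors as 3*s*(s - 5)*(s - 3) = 0. The curves meet at s = 0, 3, 5.
On [0, 3], v = 3*s**3 - 24*s**2 + 46*s + 4 is on top; that piece has area ∫[0,3] (3*s**3 - 24*s**2 + 45*s) ds = 189/4.
On [3, 5], v = s + 4 is on top; that piece has area ∫[3,5] (-(3*s**3 - 24*s**2 + 45*s)) ds = 16.
Total enclosed area = 189/4 + 16 = 253/4.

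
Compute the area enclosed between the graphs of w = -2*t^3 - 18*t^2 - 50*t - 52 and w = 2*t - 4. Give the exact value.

Set the curves equal: -2*t^3 - 18*t^2 - 50*t - 52 = 2*t - 4, so -2*t^3 - 18*t^2 - 52*t - 48 = 0, which factors as -2*(t + 2)*(t + 3)*(t + 4) = 0. The curves meet at t = -4, -3, -2.
On [-4, -3], w = 2*t - 4 is on top; that piece has area ∫[-4,-3] (-(-2*t^3 - 18*t^2 - 52*t - 48)) dt = 1/2.
On [-3, -2], w = -2*t^3 - 18*t^2 - 50*t - 52 is on top; that piece has area ∫[-3,-2] (-2*t^3 - 18*t^2 - 52*t - 48) dt = 1/2.
Total enclosed area = 1/2 + 1/2 = 1.

1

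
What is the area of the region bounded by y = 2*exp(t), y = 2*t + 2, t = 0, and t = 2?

On [0, 2], (2*exp(t)) - (2*t + 2) = -2*t + 2*exp(t) - 2 is ≥ 0 throughout, so the area is a single integral of |-2*t + 2*exp(t) - 2|.
∫[0,2] (-2*t + 2*exp(t) - 2) dt = -10 + 2*exp(2).

-10 + 2*exp(2)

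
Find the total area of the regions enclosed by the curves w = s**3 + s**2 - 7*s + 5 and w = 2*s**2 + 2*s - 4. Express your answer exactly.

148/3

Set the curves equal: s**3 + s**2 - 7*s + 5 = 2*s**2 + 2*s - 4, so s**3 - s**2 - 9*s + 9 = 0, which factors as (s - 3)*(s - 1)*(s + 3) = 0. The curves meet at s = -3, 1, 3.
On [-3, 1], w = s**3 + s**2 - 7*s + 5 is on top; that piece has area ∫[-3,1] (s**3 - s**2 - 9*s + 9) ds = 128/3.
On [1, 3], w = 2*s**2 + 2*s - 4 is on top; that piece has area ∫[1,3] (-(s**3 - s**2 - 9*s + 9)) ds = 20/3.
Total enclosed area = 128/3 + 20/3 = 148/3.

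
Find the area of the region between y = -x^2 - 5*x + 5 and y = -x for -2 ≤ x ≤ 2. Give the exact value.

The difference (-x^2 - 5*x + 5) - (-x) = -x^2 - 4*x + 5 changes sign at x = 1 inside [-2, 2], so split the integral there.
∫[-2,1] (-x^2 - 4*x + 5) dx = 18.
∫[1,2] (-x^2 - 4*x + 5) dx = -10/3; the area of that piece is 10/3.
Total area = 18 + 10/3 = 64/3.

64/3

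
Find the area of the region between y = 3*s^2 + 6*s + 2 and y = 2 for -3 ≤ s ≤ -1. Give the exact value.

6

The difference (3*s^2 + 6*s + 2) - (2) = 3*s^2 + 6*s changes sign at s = -2 inside [-3, -1], so split the integral there.
∫[-3,-2] (3*s^2 + 6*s) ds = 4.
∫[-2,-1] (3*s^2 + 6*s) ds = -2; the area of that piece is 2.
Total area = 4 + 2 = 6.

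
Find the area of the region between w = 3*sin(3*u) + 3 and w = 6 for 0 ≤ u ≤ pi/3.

-2 + pi

On [0, pi/3], (3*sin(3*u) + 3) - (6) = 3*sin(3*u) - 3 is ≤ 0 throughout, so the area is a single integral of |3*sin(3*u) - 3|.
∫[0,pi/3] (3*sin(3*u) - 3) du = 2 - pi; the area of that piece is -2 + pi.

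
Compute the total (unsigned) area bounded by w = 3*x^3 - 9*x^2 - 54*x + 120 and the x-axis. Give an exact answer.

The curve meets the x-axis where 3*x^3 - 9*x^2 - 54*x + 120 = 0, i.e. 3*(x - 5)*(x - 2)*(x + 4) = 0, at x = -4, 2, 5.
On [-4, 2] the curve lies above the axis; ∫[-4,2] (3*x^3 - 9*x^2 - 54*x + 120) dx = 648, giving area 648.
On [2, 5] the curve lies below the axis; ∫[2,5] (3*x^3 - 9*x^2 - 54*x + 120) dx = -405/4, giving area 405/4.
Total area = 648 + 405/4 = 2997/4.

2997/4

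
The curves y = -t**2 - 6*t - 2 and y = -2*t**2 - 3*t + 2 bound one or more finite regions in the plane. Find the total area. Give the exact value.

Set the curves equal: -t**2 - 6*t - 2 = -2*t**2 - 3*t + 2, so t**2 - 3*t - 4 = 0, which factors as (t - 4)*(t + 1) = 0. The curves meet at t = -1, 4.
On [-1, 4], y = -2*t**2 - 3*t + 2 is on top; that piece has area ∫[-1,4] (-(t**2 - 3*t - 4)) dt = 125/6.

125/6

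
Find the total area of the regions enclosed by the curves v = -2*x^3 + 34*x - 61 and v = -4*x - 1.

Set the curves equal: -2*x^3 + 34*x - 61 = -4*x - 1, so -2*x^3 + 38*x - 60 = 0, which factors as -2*(x - 3)*(x - 2)*(x + 5) = 0. The curves meet at x = -5, 2, 3.
On [-5, 2], v = -4*x - 1 is on top; that piece has area ∫[-5,2] (-(-2*x^3 + 38*x - 60)) dx = 1029/2.
On [2, 3], v = -2*x^3 + 34*x - 61 is on top; that piece has area ∫[2,3] (-2*x^3 + 38*x - 60) dx = 5/2.
Total enclosed area = 1029/2 + 5/2 = 517.

517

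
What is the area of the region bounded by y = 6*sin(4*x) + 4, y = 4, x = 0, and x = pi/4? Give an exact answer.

On [0, pi/4], (6*sin(4*x) + 4) - (4) = 6*sin(4*x) is ≥ 0 throughout, so the area is a single integral of |6*sin(4*x)|.
∫[0,pi/4] (6*sin(4*x)) dx = 3.

3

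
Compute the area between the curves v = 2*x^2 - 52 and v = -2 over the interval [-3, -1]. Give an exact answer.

248/3

On [-3, -1], (2*x^2 - 52) - (-2) = 2*x^2 - 50 is ≤ 0 throughout, so the area is a single integral of |2*x^2 - 50|.
∫[-3,-1] (2*x^2 - 50) dx = -248/3; the area of that piece is 248/3.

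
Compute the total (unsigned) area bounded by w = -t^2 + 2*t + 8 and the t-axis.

The curve meets the t-axis where -t^2 + 2*t + 8 = 0, i.e. -(t - 4)*(t + 2) = 0, at t = -2, 4.
On [-2, 4] the curve lies above the axis; ∫[-2,4] (-t^2 + 2*t + 8) dt = 36, giving area 36.

36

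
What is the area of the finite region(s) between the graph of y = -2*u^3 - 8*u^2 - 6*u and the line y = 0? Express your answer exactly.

The curve meets the u-axis where -2*u^3 - 8*u^2 - 6*u = 0, i.e. -2*u*(u + 1)*(u + 3) = 0, at u = -3, -1, 0.
On [-3, -1] the curve lies below the axis; ∫[-3,-1] (-2*u^3 - 8*u^2 - 6*u) du = -16/3, giving area 16/3.
On [-1, 0] the curve lies above the axis; ∫[-1,0] (-2*u^3 - 8*u^2 - 6*u) du = 5/6, giving area 5/6.
Total area = 16/3 + 5/6 = 37/6.

37/6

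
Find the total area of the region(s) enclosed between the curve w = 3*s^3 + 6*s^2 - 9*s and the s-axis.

71/2

The curve meets the s-axis where 3*s^3 + 6*s^2 - 9*s = 0, i.e. 3*s*(s - 1)*(s + 3) = 0, at s = -3, 0, 1.
On [-3, 0] the curve lies above the axis; ∫[-3,0] (3*s^3 + 6*s^2 - 9*s) ds = 135/4, giving area 135/4.
On [0, 1] the curve lies below the axis; ∫[0,1] (3*s^3 + 6*s^2 - 9*s) ds = -7/4, giving area 7/4.
Total area = 135/4 + 7/4 = 71/2.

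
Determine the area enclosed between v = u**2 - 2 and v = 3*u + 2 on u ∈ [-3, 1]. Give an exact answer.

20

The difference (u**2 - 2) - (3*u + 2) = u**2 - 3*u - 4 changes sign at u = -1 inside [-3, 1], so split the integral there.
∫[-3,-1] (u**2 - 3*u - 4) du = 38/3.
∫[-1,1] (u**2 - 3*u - 4) du = -22/3; the area of that piece is 22/3.
Total area = 38/3 + 22/3 = 20.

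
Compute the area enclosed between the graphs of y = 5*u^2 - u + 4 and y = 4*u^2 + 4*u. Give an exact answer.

Set the curves equal: 5*u^2 - u + 4 = 4*u^2 + 4*u, so u^2 - 5*u + 4 = 0, which factors as (u - 4)*(u - 1) = 0. The curves meet at u = 1, 4.
On [1, 4], y = 4*u^2 + 4*u is on top; that piece has area ∫[1,4] (-(u^2 - 5*u + 4)) du = 9/2.

9/2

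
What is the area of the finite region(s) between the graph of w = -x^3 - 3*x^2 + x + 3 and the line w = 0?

8

The curve meets the x-axis where -x^3 - 3*x^2 + x + 3 = 0, i.e. -(x - 1)*(x + 1)*(x + 3) = 0, at x = -3, -1, 1.
On [-3, -1] the curve lies below the axis; ∫[-3,-1] (-x^3 - 3*x^2 + x + 3) dx = -4, giving area 4.
On [-1, 1] the curve lies above the axis; ∫[-1,1] (-x^3 - 3*x^2 + x + 3) dx = 4, giving area 4.
Total area = 4 + 4 = 8.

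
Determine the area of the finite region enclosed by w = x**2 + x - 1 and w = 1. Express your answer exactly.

Set the curves equal: x**2 + x - 1 = 1, so x**2 + x - 2 = 0, which factors as (x - 1)*(x + 2) = 0. The curves meet at x = -2, 1.
On [-2, 1], w = 1 is on top; that piece has area ∫[-2,1] (-(x**2 + x - 2)) dx = 9/2.

9/2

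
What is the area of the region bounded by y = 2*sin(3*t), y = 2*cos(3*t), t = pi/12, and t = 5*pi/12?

On [pi/12, 5*pi/12], (2*sin(3*t)) - (2*cos(3*t)) = 2*sin(3*t) - 2*cos(3*t) is ≥ 0 throughout, so the area is a single integral of |2*sin(3*t) - 2*cos(3*t)|.
∫[pi/12,5*pi/12] (2*sin(3*t) - 2*cos(3*t)) dt = 4*sqrt(2)/3.

4*sqrt(2)/3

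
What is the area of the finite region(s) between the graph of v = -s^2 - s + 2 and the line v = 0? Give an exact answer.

The curve meets the s-axis where -s^2 - s + 2 = 0, i.e. -(s - 1)*(s + 2) = 0, at s = -2, 1.
On [-2, 1] the curve lies above the axis; ∫[-2,1] (-s^2 - s + 2) ds = 9/2, giving area 9/2.

9/2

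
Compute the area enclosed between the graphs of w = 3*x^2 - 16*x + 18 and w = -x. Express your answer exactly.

1/2

Set the curves equal: 3*x^2 - 16*x + 18 = -x, so 3*x^2 - 15*x + 18 = 0, which factors as 3*(x - 3)*(x - 2) = 0. The curves meet at x = 2, 3.
On [2, 3], w = -x is on top; that piece has area ∫[2,3] (-(3*x^2 - 15*x + 18)) dx = 1/2.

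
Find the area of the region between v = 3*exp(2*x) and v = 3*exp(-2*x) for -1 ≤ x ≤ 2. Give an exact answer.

The difference (3*exp(2*x)) - (3*exp(-2*x)) = 3*exp(2*x) - 3*exp(-2*x) changes sign at x = 0 inside [-1, 2], so split the integral there.
∫[-1,0] (3*exp(2*x) - 3*exp(-2*x)) dx = -3*exp(2)/2 - 3*exp(-2)/2 + 3; the area of that piece is -3 + 3*exp(-2)/2 + 3*exp(2)/2.
∫[0,2] (3*exp(2*x) - 3*exp(-2*x)) dx = -3 + 3*exp(-4)/2 + 3*exp(4)/2.
Total area = (-3 + 3*exp(-2)/2 + 3*exp(2)/2) + (-3 + 3*exp(-4)/2 + 3*exp(4)/2) = -6 + 3*exp(-4)/2 + 3*exp(-2)/2 + 3*exp(2)/2 + 3*exp(4)/2.

-6 + 3*exp(-4)/2 + 3*exp(-2)/2 + 3*exp(2)/2 + 3*exp(4)/2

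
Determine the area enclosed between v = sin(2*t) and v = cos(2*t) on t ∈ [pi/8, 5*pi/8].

On [pi/8, 5*pi/8], (sin(2*t)) - (cos(2*t)) = sin(2*t) - cos(2*t) is ≥ 0 throughout, so the area is a single integral of |sin(2*t) - cos(2*t)|.
∫[pi/8,5*pi/8] (sin(2*t) - cos(2*t)) dt = sqrt(2).

sqrt(2)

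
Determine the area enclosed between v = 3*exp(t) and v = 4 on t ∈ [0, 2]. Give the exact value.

-13 - 8*log(3) + 16*log(2) + 3*exp(2)

The difference (3*exp(t)) - (4) = 3*exp(t) - 4 changes sign at t = log(4/3) inside [0, 2], so split the integral there.
∫[0,log(4/3)] (3*exp(t) - 4) dt = log(81/256) + 1; the area of that piece is -1 + log(256/81).
∫[log(4/3),2] (3*exp(t) - 4) dt = -12 - 4*log(3) + 8*log(2) + 3*exp(2).
Total area = (-1 + log(256/81)) + (-12 - 4*log(3) + 8*log(2) + 3*exp(2)) = -13 - 8*log(3) + 16*log(2) + 3*exp(2).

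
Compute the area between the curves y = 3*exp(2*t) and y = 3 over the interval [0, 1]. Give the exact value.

-9/2 + 3*exp(2)/2

On [0, 1], (3*exp(2*t)) - (3) = 3*exp(2*t) - 3 is ≥ 0 throughout, so the area is a single integral of |3*exp(2*t) - 3|.
∫[0,1] (3*exp(2*t) - 3) dt = -9/2 + 3*exp(2)/2.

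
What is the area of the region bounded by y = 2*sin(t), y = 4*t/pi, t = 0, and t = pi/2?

On [0, pi/2], (2*sin(t)) - (4*t/pi) = -4*t/pi + 2*sin(t) is ≥ 0 throughout, so the area is a single integral of |-4*t/pi + 2*sin(t)|.
∫[0,pi/2] (-4*t/pi + 2*sin(t)) dt = 2 - pi/2.

2 - pi/2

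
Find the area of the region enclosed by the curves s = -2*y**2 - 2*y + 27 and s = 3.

Both boundary curves give s as a function of y, so integrate with respect to y. Setting them equal: -2*y**2 - 2*y + 24 = 0, i.e. -2*(y - 3)*(y + 4) = 0, so they meet at y = -4, 3.
For y in [-4, 3], s = -2*y**2 - 2*y + 27 is on the right; area = ∫[-4,3] (-2*y**2 - 2*y + 24) dy = 343/3.

343/3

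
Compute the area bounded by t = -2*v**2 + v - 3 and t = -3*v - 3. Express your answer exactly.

Both boundary curves give t as a function of v, so integrate with respect to v. Setting them equal: -2*v**2 + 4*v = 0, i.e. -2*v*(v - 2) = 0, so they meet at v = 0, 2.
For v in [0, 2], t = -2*v**2 + v - 3 is on the right; area = ∫[0,2] (-2*v**2 + 4*v) dv = 8/3.

8/3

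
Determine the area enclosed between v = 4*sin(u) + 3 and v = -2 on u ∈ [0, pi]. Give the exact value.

8 + 5*pi

On [0, pi], (4*sin(u) + 3) - (-2) = 4*sin(u) + 5 is ≥ 0 throughout, so the area is a single integral of |4*sin(u) + 5|.
∫[0,pi] (4*sin(u) + 5) du = 8 + 5*pi.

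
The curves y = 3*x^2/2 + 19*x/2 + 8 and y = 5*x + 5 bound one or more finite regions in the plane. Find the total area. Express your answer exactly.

1/4

Set the curves equal: 3*x^2/2 + 19*x/2 + 8 = 5*x + 5, so 3*x^2/2 + 9*x/2 + 3 = 0, which factors as 3*(x + 1)*(x + 2)/2 = 0. The curves meet at x = -2, -1.
On [-2, -1], y = 5*x + 5 is on top; that piece has area ∫[-2,-1] (-(3*x^2/2 + 9*x/2 + 3)) dx = 1/4.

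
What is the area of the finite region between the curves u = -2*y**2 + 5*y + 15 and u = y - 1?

72

Both boundary curves give u as a function of y, so integrate with respect to y. Setting them equal: -2*y**2 + 4*y + 16 = 0, i.e. -2*(y - 4)*(y + 2) = 0, so they meet at y = -2, 4.
For y in [-2, 4], u = -2*y**2 + 5*y + 15 is on the right; area = ∫[-2,4] (-2*y**2 + 4*y + 16) dy = 72.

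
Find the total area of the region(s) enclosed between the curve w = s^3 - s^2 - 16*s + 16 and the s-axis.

The curve meets the s-axis where s^3 - s^2 - 16*s + 16 = 0, i.e. (s - 4)*(s - 1)*(s + 4) = 0, at s = -4, 1, 4.
On [-4, 1] the curve lies above the axis; ∫[-4,1] (s^3 - s^2 - 16*s + 16) ds = 1375/12, giving area 1375/12.
On [1, 4] the curve lies below the axis; ∫[1,4] (s^3 - s^2 - 16*s + 16) ds = -117/4, giving area 117/4.
Total area = 1375/12 + 117/4 = 863/6.

863/6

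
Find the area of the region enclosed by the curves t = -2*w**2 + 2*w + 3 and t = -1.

9

Both boundary curves give t as a function of w, so integrate with respect to w. Setting them equal: -2*w**2 + 2*w + 4 = 0, i.e. -2*(w - 2)*(w + 1) = 0, so they meet at w = -1, 2.
For w in [-1, 2], t = -2*w**2 + 2*w + 3 is on the right; area = ∫[-1,2] (-2*w**2 + 2*w + 4) dw = 9.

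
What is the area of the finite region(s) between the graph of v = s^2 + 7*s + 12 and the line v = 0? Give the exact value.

1/6

The curve meets the s-axis where s^2 + 7*s + 12 = 0, i.e. (s + 3)*(s + 4) = 0, at s = -4, -3.
On [-4, -3] the curve lies below the axis; ∫[-4,-3] (s^2 + 7*s + 12) ds = -1/6, giving area 1/6.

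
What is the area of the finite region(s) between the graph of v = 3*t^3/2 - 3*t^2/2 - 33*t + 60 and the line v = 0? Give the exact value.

3901/8

The curve meets the t-axis where 3*t^3/2 - 3*t^2/2 - 33*t + 60 = 0, i.e. 3*(t - 4)*(t - 2)*(t + 5)/2 = 0, at t = -5, 2, 4.
On [-5, 2] the curve lies above the axis; ∫[-5,2] (3*t^3/2 - 3*t^2/2 - 33*t + 60) dt = 3773/8, giving area 3773/8.
On [2, 4] the curve lies below the axis; ∫[2,4] (3*t^3/2 - 3*t^2/2 - 33*t + 60) dt = -16, giving area 16.
Total area = 3773/8 + 16 = 3901/8.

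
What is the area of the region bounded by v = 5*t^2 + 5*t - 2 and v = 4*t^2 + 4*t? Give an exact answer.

9/2

Set the curves equal: 5*t^2 + 5*t - 2 = 4*t^2 + 4*t, so t^2 + t - 2 = 0, which factors as (t - 1)*(t + 2) = 0. The curves meet at t = -2, 1.
On [-2, 1], v = 4*t^2 + 4*t is on top; that piece has area ∫[-2,1] (-(t^2 + t - 2)) dt = 9/2.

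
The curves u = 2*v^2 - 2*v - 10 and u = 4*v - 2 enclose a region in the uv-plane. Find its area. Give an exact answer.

125/3

Both boundary curves give u as a function of v, so integrate with respect to v. Setting them equal: 2*v^2 - 6*v - 8 = 0, i.e. 2*(v - 4)*(v + 1) = 0, so they meet at v = -1, 4.
For v in [-1, 4], u = 2*v^2 - 2*v - 10 is on the left; area = ∫[-1,4] (-(2*v^2 - 6*v - 8)) dv = 125/3.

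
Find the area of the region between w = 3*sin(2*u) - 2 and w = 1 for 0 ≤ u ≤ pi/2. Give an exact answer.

-3 + 3*pi/2

On [0, pi/2], (3*sin(2*u) - 2) - (1) = 3*sin(2*u) - 3 is ≤ 0 throughout, so the area is a single integral of |3*sin(2*u) - 3|.
∫[0,pi/2] (3*sin(2*u) - 3) du = 3 - 3*pi/2; the area of that piece is -3 + 3*pi/2.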